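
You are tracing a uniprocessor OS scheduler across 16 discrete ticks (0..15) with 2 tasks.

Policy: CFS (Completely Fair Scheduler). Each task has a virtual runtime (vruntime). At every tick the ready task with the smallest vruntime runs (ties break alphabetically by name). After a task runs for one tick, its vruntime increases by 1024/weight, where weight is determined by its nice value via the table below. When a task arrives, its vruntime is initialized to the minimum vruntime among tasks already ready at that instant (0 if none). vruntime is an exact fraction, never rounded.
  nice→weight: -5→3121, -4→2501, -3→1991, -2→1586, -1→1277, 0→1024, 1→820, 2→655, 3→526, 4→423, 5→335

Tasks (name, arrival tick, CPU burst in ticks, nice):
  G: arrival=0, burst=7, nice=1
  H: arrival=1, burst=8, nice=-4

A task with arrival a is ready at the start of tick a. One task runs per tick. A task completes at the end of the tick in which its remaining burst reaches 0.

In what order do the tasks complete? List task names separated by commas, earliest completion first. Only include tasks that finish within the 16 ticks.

t=0: vr[G=0] → run G
t=1: vr[G=256/205 H=256/205] → run G
t=2: vr[G=512/205 H=256/205] → run H
t=3: vr[G=512/205 H=20736/12505] → run H
t=4: vr[G=512/205 H=25856/12505] → run H
t=5: vr[G=512/205 H=30976/12505] → run H
t=6: vr[G=512/205 H=36096/12505] → run G
t=7: vr[G=768/205 H=36096/12505] → run H
t=8: vr[G=768/205 H=41216/12505] → run H
t=9: vr[G=768/205 H=46336/12505] → run H
t=10: vr[G=768/205 H=51456/12505] → run G
t=11: vr[G=1024/205 H=51456/12505] → run H
t=12: vr[G=1024/205] → run G
t=13: vr[G=256/41] → run G
t=14: vr[G=1536/205] → run G
t=15: (idle)

completion order = H, G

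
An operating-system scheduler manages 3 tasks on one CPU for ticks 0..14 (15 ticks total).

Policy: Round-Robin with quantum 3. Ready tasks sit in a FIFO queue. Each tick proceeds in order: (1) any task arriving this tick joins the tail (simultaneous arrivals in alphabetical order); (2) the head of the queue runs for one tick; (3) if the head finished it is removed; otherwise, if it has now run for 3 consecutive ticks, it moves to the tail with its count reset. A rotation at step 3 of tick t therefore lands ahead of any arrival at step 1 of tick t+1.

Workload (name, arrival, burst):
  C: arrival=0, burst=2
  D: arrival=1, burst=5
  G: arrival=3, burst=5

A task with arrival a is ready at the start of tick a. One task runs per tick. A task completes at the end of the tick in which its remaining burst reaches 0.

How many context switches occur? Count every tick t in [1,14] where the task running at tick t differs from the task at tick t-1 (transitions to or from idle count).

t=0: queue=[C] q_used=0 → run C
t=1: queue=[C,D] q_used=1 → run C
t=2: queue=[D] q_used=0 → run D
t=3: queue=[D,G] q_used=1 → run D
t=4: queue=[D,G] q_used=2 → run D
t=5: queue=[G,D] q_used=0 → run G
t=6: queue=[G,D] q_used=1 → run G
t=7: queue=[G,D] q_used=2 → run G
t=8: queue=[D,G] q_used=0 → run D
t=9: queue=[D,G] q_used=1 → run D
t=10: queue=[G] q_used=0 → run G
t=11: queue=[G] q_used=1 → run G
t=12: (idle)
t=13: (idle)
t=14: (idle)

context switches = 5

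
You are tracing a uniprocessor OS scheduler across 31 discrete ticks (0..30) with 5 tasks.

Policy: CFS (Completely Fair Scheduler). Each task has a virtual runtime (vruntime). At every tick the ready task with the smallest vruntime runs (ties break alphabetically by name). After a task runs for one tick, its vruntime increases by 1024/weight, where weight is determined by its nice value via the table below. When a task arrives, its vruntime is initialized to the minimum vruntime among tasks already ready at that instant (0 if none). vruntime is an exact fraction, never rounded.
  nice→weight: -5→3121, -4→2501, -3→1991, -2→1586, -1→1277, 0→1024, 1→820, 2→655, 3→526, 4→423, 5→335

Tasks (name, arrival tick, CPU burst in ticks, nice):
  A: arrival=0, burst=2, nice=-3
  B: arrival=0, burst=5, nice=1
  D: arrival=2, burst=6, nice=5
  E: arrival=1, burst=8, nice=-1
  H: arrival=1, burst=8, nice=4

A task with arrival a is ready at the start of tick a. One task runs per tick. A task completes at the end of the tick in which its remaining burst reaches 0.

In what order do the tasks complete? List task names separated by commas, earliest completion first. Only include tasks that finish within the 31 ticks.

t=0: vr[A=0 B=0] → run A
t=1: vr[A=1024/1991 B=0 E=0 H=0] → run B
t=2: vr[A=1024/1991 B=256/205 D=0 E=0 H=0] → run D
t=3: vr[A=1024/1991 B=256/205 D=1024/335 E=0 H=0] → run E
t=4: vr[A=1024/1991 B=256/205 D=1024/335 E=1024/1277 H=0] → run H
t=5: vr[A=1024/1991 B=256/205 D=1024/335 E=1024/1277 H=1024/423] → run A
t=6: vr[B=256/205 D=1024/335 E=1024/1277 H=1024/423] → run E
t=7: vr[B=256/205 D=1024/335 E=2048/1277 H=1024/423] → run B
t=8: vr[B=512/205 D=1024/335 E=2048/1277 H=1024/423] → run E
t=9: vr[B=512/205 D=1024/335 E=3072/1277 H=1024/423] → run E
t=10: vr[B=512/205 D=1024/335 E=4096/1277 H=1024/423] → run H
t=11: vr[B=512/205 D=1024/335 E=4096/1277 H=2048/423] → run B
t=12: vr[B=768/205 D=1024/335 E=4096/1277 H=2048/423] → run D
t=13: vr[B=768/205 D=2048/335 E=4096/1277 H=2048/423] → run E
t=14: vr[B=768/205 D=2048/335 E=5120/1277 H=2048/423] → run B
t=15: vr[B=1024/205 D=2048/335 E=5120/1277 H=2048/423] → run E
t=16: vr[B=1024/205 D=2048/335 E=6144/1277 H=2048/423] → run E
t=17: vr[B=1024/205 D=2048/335 E=7168/1277 H=2048/423] → run H
t=18: vr[B=1024/205 D=2048/335 E=7168/1277 H=1024/141] → run B
t=19: vr[D=2048/335 E=7168/1277 H=1024/141] → run E
t=20: vr[D=2048/335 H=1024/141] → run D
t=21: vr[D=3072/335 H=1024/141] → run H
t=22: vr[D=3072/335 H=4096/423] → run D
t=23: vr[D=4096/335 H=4096/423] → run H
t=24: vr[D=4096/335 H=5120/423] → run H
t=25: vr[D=4096/335 H=2048/141] → run D
t=26: vr[D=1024/67 H=2048/141] → run H
t=27: vr[D=1024/67 H=7168/423] → run D
t=28: vr[H=7168/423] → run H
t=29: (idle)
t=30: (idle)

completion order = A, B, E, D, H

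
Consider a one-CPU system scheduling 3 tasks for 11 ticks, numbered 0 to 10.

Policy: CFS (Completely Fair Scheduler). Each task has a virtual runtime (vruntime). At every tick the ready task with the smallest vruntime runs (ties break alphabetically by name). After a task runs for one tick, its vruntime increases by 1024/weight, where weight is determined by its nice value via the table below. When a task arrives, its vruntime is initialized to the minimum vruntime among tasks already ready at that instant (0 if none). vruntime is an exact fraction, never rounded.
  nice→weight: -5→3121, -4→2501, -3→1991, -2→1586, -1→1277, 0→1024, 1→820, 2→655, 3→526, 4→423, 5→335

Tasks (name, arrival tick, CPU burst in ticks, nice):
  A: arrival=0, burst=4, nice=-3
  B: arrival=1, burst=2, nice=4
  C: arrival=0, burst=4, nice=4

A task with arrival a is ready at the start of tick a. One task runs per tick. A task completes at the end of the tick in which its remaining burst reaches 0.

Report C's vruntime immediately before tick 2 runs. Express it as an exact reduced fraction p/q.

t=0: vr[A=0 C=0] → run A
t=1: vr[A=1024/1991 B=0 C=0] → run B
t=2: vr[A=1024/1991 B=1024/423 C=0] → run C
t=3: vr[A=1024/1991 B=1024/423 C=1024/423] → run A
t=4: vr[A=2048/1991 B=1024/423 C=1024/423] → run A
t=5: vr[A=3072/1991 B=1024/423 C=1024/423] → run A
t=6: vr[B=1024/423 C=1024/423] → run B
t=7: vr[C=1024/423] → run C
t=8: vr[C=2048/423] → run C
t=9: vr[C=1024/141] → run C
t=10: (idle)

vruntime(C, start of tick 2) = 0/1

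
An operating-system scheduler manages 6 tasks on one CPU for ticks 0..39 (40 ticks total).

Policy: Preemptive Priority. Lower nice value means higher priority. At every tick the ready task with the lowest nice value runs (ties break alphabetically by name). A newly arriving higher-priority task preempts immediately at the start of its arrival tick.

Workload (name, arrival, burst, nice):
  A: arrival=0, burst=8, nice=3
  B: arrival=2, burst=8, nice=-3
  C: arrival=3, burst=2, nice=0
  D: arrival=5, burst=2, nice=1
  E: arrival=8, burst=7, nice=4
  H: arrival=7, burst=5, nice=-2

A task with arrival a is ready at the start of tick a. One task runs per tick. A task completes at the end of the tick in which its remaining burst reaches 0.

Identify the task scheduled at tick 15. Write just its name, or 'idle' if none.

t=0: ready={A} → run A
t=1: ready={A} → run A
t=2: ready={A,B} → run B
t=3: ready={A,B,C} → run B
t=4: ready={A,B,C} → run B
t=5: ready={A,B,C,D} → run B
t=6: ready={A,B,C,D} → run B
t=7: ready={A,B,C,D,H} → run B
t=8: ready={A,B,C,D,E,H} → run B
t=9: ready={A,B,C,D,E,H} → run B
t=10: ready={A,C,D,E,H} → run H
t=11: ready={A,C,D,E,H} → run H
t=12: ready={A,C,D,E,H} → run H
t=13: ready={A,C,D,E,H} → run H
t=14: ready={A,C,D,E,H} → run H
t=15: ready={A,C,D,E} → run C
t=16: ready={A,C,D,E} → run C
t=17: ready={A,D,E} → run D
t=18: ready={A,D,E} → run D
t=19: ready={A,E} → run A
t=20: ready={A,E} → run A
t=21: ready={A,E} → run A
t=22: ready={A,E} → run A
t=23: ready={A,E} → run A
t=24: ready={A,E} → run A
t=25: ready={E} → run E
t=26: ready={E} → run E
t=27: ready={E} → run E
t=28: ready={E} → run E
t=29: ready={E} → run E
t=30: ready={E} → run E
t=31: ready={E} → run E
t=32: (idle)
t=33: (idle)
t=34: (idle)
t=35: (idle)
t=36: (idle)
t=37: (idle)
t=38: (idle)
t=39: (idle)

running at tick 15 = C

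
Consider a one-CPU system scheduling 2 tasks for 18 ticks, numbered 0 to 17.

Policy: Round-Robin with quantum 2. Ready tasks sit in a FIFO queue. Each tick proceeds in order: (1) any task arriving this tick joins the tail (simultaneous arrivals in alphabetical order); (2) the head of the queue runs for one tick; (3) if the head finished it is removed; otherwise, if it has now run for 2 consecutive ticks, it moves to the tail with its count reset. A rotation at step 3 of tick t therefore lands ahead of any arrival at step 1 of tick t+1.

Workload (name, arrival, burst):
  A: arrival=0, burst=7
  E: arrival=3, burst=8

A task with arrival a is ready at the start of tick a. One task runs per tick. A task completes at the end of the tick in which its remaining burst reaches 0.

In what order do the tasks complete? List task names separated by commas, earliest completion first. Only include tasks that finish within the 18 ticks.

t=0: queue=[A] q_used=0 → run A
t=1: queue=[A] q_used=1 → run A
t=2: queue=[A] q_used=0 → run A
t=3: queue=[A,E] q_used=1 → run A
t=4: queue=[E,A] q_used=0 → run E
t=5: queue=[E,A] q_used=1 → run E
t=6: queue=[A,E] q_used=0 → run A
t=7: queue=[A,E] q_used=1 → run A
t=8: queue=[E,A] q_used=0 → run E
t=9: queue=[E,A] q_used=1 → run E
t=10: queue=[A,E] q_used=0 → run A
t=11: queue=[E] q_used=0 → run E
t=12: queue=[E] q_used=1 → run E
t=13: queue=[E] q_used=0 → run E
t=14: queue=[E] q_used=1 → run E
t=15: (idle)
t=16: (idle)
t=17: (idle)

completion order = A, E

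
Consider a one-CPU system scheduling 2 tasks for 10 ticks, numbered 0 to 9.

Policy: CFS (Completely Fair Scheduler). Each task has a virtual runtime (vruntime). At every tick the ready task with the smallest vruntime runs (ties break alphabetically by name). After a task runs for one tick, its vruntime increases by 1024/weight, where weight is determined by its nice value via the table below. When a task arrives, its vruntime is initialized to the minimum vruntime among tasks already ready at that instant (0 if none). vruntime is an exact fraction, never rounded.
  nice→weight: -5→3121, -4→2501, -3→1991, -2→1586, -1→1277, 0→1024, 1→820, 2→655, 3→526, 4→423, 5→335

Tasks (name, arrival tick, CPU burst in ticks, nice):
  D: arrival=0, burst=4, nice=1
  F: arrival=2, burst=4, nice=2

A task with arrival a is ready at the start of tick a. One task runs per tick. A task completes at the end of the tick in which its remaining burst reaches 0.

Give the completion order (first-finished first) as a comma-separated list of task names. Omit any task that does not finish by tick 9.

t=0: vr[D=0] → run D
t=1: vr[D=256/205] → run D
t=2: vr[D=512/205 F=512/205] → run D
t=3: vr[D=768/205 F=512/205] → run F
t=4: vr[D=768/205 F=109056/26855] → run D
t=5: vr[F=109056/26855] → run F
t=6: vr[F=30208/5371] → run F
t=7: vr[F=193024/26855] → run F
t=8: (idle)
t=9: (idle)

completion order = D, F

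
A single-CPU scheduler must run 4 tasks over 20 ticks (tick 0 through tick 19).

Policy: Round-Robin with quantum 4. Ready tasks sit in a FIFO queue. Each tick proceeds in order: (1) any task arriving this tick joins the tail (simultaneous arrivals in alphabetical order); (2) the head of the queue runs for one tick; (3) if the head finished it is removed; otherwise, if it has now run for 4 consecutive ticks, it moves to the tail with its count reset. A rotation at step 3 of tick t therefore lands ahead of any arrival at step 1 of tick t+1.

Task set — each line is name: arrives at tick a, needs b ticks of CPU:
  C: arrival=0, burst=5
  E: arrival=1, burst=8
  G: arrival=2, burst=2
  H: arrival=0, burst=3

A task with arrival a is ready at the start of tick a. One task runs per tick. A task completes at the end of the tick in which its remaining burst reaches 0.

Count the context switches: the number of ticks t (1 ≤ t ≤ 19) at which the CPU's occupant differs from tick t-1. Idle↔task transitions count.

t=0: queue=[C,H] q_used=0 → run C
t=1: queue=[C,H,E] q_used=1 → run C
t=2: queue=[C,H,E,G] q_used=2 → run C
t=3: queue=[C,H,E,G] q_used=3 → run C
t=4: queue=[H,E,G,C] q_used=0 → run H
t=5: queue=[H,E,G,C] q_used=1 → run H
t=6: queue=[H,E,G,C] q_used=2 → run H
t=7: queue=[E,G,C] q_used=0 → run E
t=8: queue=[E,G,C] q_used=1 → run E
t=9: queue=[E,G,C] q_used=2 → run E
t=10: queue=[E,G,C] q_used=3 → run E
t=11: queue=[G,C,E] q_used=0 → run G
t=12: queue=[G,C,E] q_used=1 → run G
t=13: queue=[C,E] q_used=0 → run C
t=14: queue=[E] q_used=0 → run E
t=15: queue=[E] q_used=1 → run E
t=16: queue=[E] q_used=2 → run E
t=17: queue=[E] q_used=3 → run E
t=18: (idle)
t=19: (idle)

context switches = 6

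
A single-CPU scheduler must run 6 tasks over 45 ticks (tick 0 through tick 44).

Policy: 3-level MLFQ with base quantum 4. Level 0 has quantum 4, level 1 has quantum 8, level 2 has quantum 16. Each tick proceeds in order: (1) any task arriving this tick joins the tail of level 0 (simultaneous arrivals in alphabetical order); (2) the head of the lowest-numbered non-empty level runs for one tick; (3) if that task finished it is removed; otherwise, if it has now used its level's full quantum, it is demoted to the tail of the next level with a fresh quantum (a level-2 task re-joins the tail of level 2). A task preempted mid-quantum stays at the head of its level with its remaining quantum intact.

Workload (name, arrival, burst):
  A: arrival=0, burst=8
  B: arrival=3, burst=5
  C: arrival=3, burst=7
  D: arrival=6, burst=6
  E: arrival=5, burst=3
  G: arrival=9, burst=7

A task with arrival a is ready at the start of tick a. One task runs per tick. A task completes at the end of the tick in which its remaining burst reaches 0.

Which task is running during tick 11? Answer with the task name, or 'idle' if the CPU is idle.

running at tick 11 = C

t=0: L0/L1/L2 = A/-/- → run A
t=1: L0/L1/L2 = A/-/- → run A
t=2: L0/L1/L2 = A/-/- → run A
t=3: L0/L1/L2 = ABC/-/- → run A
t=4: L0/L1/L2 = BC/A/- → run B
t=5: L0/L1/L2 = BCE/A/- → run B
t=6: L0/L1/L2 = BCED/A/- → run B
t=7: L0/L1/L2 = BCED/A/- → run B
t=8: L0/L1/L2 = CED/AB/- → run C
t=9: L0/L1/L2 = CEDG/AB/- → run C
t=10: L0/L1/L2 = CEDG/AB/- → run C
t=11: L0/L1/L2 = CEDG/AB/- → run C
t=12: L0/L1/L2 = EDG/ABC/- → run E
t=13: L0/L1/L2 = EDG/ABC/- → run E
t=14: L0/L1/L2 = EDG/ABC/- → run E
t=15: L0/L1/L2 = DG/ABC/- → run D
t=16: L0/L1/L2 = DG/ABC/- → run D
t=17: L0/L1/L2 = DG/ABC/- → run D
t=18: L0/L1/L2 = DG/ABC/- → run D
t=19: L0/L1/L2 = G/ABCD/- → run G
t=20: L0/L1/L2 = G/ABCD/- → run G
t=21: L0/L1/L2 = G/ABCD/- → run G
t=22: L0/L1/L2 = G/ABCD/- → run G
t=23: L0/L1/L2 = -/ABCDG/- → run A
t=24: L0/L1/L2 = -/ABCDG/- → run A
t=25: L0/L1/L2 = -/ABCDG/- → run A
t=26: L0/L1/L2 = -/ABCDG/- → run A
t=27: L0/L1/L2 = -/BCDG/- → run B
t=28: L0/L1/L2 = -/CDG/- → run C
t=29: L0/L1/L2 = -/CDG/- → run C
t=30: L0/L1/L2 = -/CDG/- → run C
t=31: L0/L1/L2 = -/DG/- → run D
t=32: L0/L1/L2 = -/DG/- → run D
t=33: L0/L1/L2 = -/G/- → run G
t=34: L0/L1/L2 = -/G/- → run G
t=35: L0/L1/L2 = -/G/- → run G
t=36: (idle)
t=37: (idle)
t=38: (idle)
t=39: (idle)
t=40: (idle)
t=41: (idle)
t=42: (idle)
t=43: (idle)
t=44: (idle)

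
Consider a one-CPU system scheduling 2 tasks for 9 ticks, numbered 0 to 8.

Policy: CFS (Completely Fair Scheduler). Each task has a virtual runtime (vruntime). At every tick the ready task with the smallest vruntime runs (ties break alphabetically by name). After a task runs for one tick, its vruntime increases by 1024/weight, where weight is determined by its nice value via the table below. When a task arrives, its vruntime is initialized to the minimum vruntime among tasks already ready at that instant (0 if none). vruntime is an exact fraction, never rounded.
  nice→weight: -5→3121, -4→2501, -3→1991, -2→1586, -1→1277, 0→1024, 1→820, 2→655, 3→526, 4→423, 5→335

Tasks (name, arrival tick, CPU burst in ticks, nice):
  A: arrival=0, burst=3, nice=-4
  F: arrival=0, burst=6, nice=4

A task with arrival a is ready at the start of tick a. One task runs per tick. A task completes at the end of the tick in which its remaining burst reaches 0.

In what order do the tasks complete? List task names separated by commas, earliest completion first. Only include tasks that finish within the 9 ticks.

completion order = A, F

t=0: vr[A=0 F=0] → run A
t=1: vr[A=1024/2501 F=0] → run F
t=2: vr[A=1024/2501 F=1024/423] → run A
t=3: vr[A=2048/2501 F=1024/423] → run A
t=4: vr[F=1024/423] → run F
t=5: vr[F=2048/423] → run F
t=6: vr[F=1024/141] → run F
t=7: vr[F=4096/423] → run F
t=8: vr[F=5120/423] → run F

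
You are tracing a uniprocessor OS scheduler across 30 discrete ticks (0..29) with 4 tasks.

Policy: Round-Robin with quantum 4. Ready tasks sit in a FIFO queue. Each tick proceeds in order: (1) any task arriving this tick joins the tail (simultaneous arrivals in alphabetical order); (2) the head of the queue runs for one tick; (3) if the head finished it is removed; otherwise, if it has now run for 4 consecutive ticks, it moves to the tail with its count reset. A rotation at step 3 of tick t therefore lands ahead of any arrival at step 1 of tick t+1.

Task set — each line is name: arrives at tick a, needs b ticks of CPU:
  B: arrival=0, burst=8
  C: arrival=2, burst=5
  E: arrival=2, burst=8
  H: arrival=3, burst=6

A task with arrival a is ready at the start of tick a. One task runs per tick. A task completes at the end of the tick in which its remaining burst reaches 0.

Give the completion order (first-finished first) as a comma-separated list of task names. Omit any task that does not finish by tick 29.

t=0: queue=[B] q_used=0 → run B
t=1: queue=[B] q_used=1 → run B
t=2: queue=[B,C,E] q_used=2 → run B
t=3: queue=[B,C,E,H] q_used=3 → run B
t=4: queue=[C,E,H,B] q_used=0 → run C
t=5: queue=[C,E,H,B] q_used=1 → run C
t=6: queue=[C,E,H,B] q_used=2 → run C
t=7: queue=[C,E,H,B] q_used=3 → run C
t=8: queue=[E,H,B,C] q_used=0 → run E
t=9: queue=[E,H,B,C] q_used=1 → run E
t=10: queue=[E,H,B,C] q_used=2 → run E
t=11: queue=[E,H,B,C] q_used=3 → run E
t=12: queue=[H,B,C,E] q_used=0 → run H
t=13: queue=[H,B,C,E] q_used=1 → run H
t=14: queue=[H,B,C,E] q_used=2 → run H
t=15: queue=[H,B,C,E] q_used=3 → run H
t=16: queue=[B,C,E,H] q_used=0 → run B
t=17: queue=[B,C,E,H] q_used=1 → run B
t=18: queue=[B,C,E,H] q_used=2 → run B
t=19: queue=[B,C,E,H] q_used=3 → run B
t=20: queue=[C,E,H] q_used=0 → run C
t=21: queue=[E,H] q_used=0 → run E
t=22: queue=[E,H] q_used=1 → run E
t=23: queue=[E,H] q_used=2 → run E
t=24: queue=[E,H] q_used=3 → run E
t=25: queue=[H] q_used=0 → run H
t=26: queue=[H] q_used=1 → run H
t=27: (idle)
t=28: (idle)
t=29: (idle)

completion order = B, C, E, H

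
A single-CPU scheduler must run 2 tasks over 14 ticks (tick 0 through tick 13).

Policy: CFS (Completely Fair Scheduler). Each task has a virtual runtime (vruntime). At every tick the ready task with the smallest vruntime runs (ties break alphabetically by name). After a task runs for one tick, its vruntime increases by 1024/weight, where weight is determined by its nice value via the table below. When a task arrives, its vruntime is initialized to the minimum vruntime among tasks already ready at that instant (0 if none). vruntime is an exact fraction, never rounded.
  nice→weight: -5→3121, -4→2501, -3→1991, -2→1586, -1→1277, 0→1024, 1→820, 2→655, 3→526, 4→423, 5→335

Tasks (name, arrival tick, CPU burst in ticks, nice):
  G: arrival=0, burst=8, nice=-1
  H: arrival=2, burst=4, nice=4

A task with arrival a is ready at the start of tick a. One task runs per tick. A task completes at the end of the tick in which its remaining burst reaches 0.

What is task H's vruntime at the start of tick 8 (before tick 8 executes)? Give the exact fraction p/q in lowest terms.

t=0: vr[G=0] → run G
t=1: vr[G=1024/1277] → run G
t=2: vr[G=2048/1277 H=2048/1277] → run G
t=3: vr[G=3072/1277 H=2048/1277] → run H
t=4: vr[G=3072/1277 H=2173952/540171] → run G
t=5: vr[G=4096/1277 H=2173952/540171] → run G
t=6: vr[G=5120/1277 H=2173952/540171] → run G
t=7: vr[G=6144/1277 H=2173952/540171] → run H
t=8: vr[G=6144/1277 H=3481600/540171] → run G
t=9: vr[G=7168/1277 H=3481600/540171] → run G
t=10: vr[H=3481600/540171] → run H
t=11: vr[H=1596416/180057] → run H
t=12: (idle)
t=13: (idle)

vruntime(H, start of tick 8) = 3481600/540171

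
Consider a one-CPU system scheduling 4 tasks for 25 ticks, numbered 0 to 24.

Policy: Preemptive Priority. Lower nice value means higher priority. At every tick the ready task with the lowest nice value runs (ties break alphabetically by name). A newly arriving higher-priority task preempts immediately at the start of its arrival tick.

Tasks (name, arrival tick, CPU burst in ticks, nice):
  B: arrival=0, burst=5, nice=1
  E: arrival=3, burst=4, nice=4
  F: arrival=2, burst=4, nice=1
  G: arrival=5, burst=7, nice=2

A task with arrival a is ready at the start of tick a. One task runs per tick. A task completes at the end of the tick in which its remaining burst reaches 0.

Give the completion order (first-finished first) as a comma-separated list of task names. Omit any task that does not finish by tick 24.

t=0: ready={B} → run B
t=1: ready={B} → run B
t=2: ready={B,F} → run B
t=3: ready={B,E,F} → run B
t=4: ready={B,E,F} → run B
t=5: ready={E,F,G} → run F
t=6: ready={E,F,G} → run F
t=7: ready={E,F,G} → run F
t=8: ready={E,F,G} → run F
t=9: ready={E,G} → run G
t=10: ready={E,G} → run G
t=11: ready={E,G} → run G
t=12: ready={E,G} → run G
t=13: ready={E,G} → run G
t=14: ready={E,G} → run G
t=15: ready={E,G} → run G
t=16: ready={E} → run E
t=17: ready={E} → run E
t=18: ready={E} → run E
t=19: ready={E} → run E
t=20: (idle)
t=21: (idle)
t=22: (idle)
t=23: (idle)
t=24: (idle)

completion order = B, F, G, E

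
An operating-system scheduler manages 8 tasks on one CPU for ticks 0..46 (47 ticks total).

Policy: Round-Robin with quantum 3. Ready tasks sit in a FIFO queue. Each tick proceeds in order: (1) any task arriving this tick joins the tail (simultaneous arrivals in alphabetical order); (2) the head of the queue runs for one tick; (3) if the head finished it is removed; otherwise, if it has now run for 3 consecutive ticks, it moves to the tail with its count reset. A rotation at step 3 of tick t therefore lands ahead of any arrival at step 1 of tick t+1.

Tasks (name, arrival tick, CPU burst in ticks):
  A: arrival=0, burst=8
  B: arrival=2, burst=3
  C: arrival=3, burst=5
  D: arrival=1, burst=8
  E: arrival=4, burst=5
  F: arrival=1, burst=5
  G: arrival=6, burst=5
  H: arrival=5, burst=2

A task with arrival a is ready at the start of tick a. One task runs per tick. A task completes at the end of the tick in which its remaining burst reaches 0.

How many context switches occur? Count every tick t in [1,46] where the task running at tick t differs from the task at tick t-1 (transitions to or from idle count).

context switches = 16

t=0: queue=[A] q_used=0 → run A
t=1: queue=[A,D,F] q_used=1 → run A
t=2: queue=[A,D,F,B] q_used=2 → run A
t=3: queue=[D,F,B,A,C] q_used=0 → run D
t=4: queue=[D,F,B,A,C,E] q_used=1 → run D
t=5: queue=[D,F,B,A,C,E,H] q_used=2 → run D
t=6: queue=[F,B,A,C,E,H,D,G] q_used=0 → run F
t=7: queue=[F,B,A,C,E,H,D,G] q_used=1 → run F
t=8: queue=[F,B,A,C,E,H,D,G] q_used=2 → run F
t=9: queue=[B,A,C,E,H,D,G,F] q_used=0 → run B
t=10: queue=[B,A,C,E,H,D,G,F] q_used=1 → run B
t=11: queue=[B,A,C,E,H,D,G,F] q_used=2 → run B
t=12: queue=[A,C,E,H,D,G,F] q_used=0 → run A
t=13: queue=[A,C,E,H,D,G,F] q_used=1 → run A
t=14: queue=[A,C,E,H,D,G,F] q_used=2 → run A
t=15: queue=[C,E,H,D,G,F,A] q_used=0 → run C
t=16: queue=[C,E,H,D,G,F,A] q_used=1 → run C
t=17: queue=[C,E,H,D,G,F,A] q_used=2 → run C
t=18: queue=[E,H,D,G,F,A,C] q_used=0 → run E
t=19: queue=[E,H,D,G,F,A,C] q_used=1 → run E
t=20: queue=[E,H,D,G,F,A,C] q_used=2 → run E
t=21: queue=[H,D,G,F,A,C,E] q_used=0 → run H
t=22: queue=[H,D,G,F,A,C,E] q_used=1 → run H
t=23: queue=[D,G,F,A,C,E] q_used=0 → run D
t=24: queue=[D,G,F,A,C,E] q_used=1 → run D
t=25: queue=[D,G,F,A,C,E] q_used=2 → run D
t=26: queue=[G,F,A,C,E,D] q_used=0 → run G
t=27: queue=[G,F,A,C,E,D] q_used=1 → run G
t=28: queue=[G,F,A,C,E,D] q_used=2 → run G
t=29: queue=[F,A,C,E,D,G] q_used=0 → run F
t=30: queue=[F,A,C,E,D,G] q_used=1 → run F
t=31: queue=[A,C,E,D,G] q_used=0 → run A
t=32: queue=[A,C,E,D,G] q_used=1 → run A
t=33: queue=[C,E,D,G] q_used=0 → run C
t=34: queue=[C,E,D,G] q_used=1 → run C
t=35: queue=[E,D,G] q_used=0 → run E
t=36: queue=[E,D,G] q_used=1 → run E
t=37: queue=[D,G] q_used=0 → run D
t=38: queue=[D,G] q_used=1 → run D
t=39: queue=[G] q_used=0 → run G
t=40: queue=[G] q_used=1 → run G
t=41: (idle)
t=42: (idle)
t=43: (idle)
t=44: (idle)
t=45: (idle)
t=46: (idle)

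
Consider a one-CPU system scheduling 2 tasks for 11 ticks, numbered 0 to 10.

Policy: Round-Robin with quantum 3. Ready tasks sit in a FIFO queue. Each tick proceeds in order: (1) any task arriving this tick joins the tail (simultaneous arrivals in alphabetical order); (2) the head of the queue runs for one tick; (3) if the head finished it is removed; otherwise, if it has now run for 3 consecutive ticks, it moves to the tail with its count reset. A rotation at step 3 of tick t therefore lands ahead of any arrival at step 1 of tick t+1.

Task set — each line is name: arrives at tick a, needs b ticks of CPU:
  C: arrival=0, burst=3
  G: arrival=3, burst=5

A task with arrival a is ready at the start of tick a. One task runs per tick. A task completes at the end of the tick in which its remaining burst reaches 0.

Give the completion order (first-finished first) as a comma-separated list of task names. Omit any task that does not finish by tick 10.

t=0: queue=[C] q_used=0 → run C
t=1: queue=[C] q_used=1 → run C
t=2: queue=[C] q_used=2 → run C
t=3: queue=[G] q_used=0 → run G
t=4: queue=[G] q_used=1 → run G
t=5: queue=[G] q_used=2 → run G
t=6: queue=[G] q_used=0 → run G
t=7: queue=[G] q_used=1 → run G
t=8: (idle)
t=9: (idle)
t=10: (idle)

completion order = C, G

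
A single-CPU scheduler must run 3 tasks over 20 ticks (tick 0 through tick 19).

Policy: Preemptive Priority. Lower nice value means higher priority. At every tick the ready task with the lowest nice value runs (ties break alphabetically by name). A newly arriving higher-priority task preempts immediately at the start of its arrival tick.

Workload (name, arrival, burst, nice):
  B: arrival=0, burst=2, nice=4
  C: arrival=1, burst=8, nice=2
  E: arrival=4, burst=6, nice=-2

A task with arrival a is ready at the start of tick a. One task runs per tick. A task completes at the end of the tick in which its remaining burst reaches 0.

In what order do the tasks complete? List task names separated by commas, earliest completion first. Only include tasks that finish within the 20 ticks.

completion order = E, C, B

t=0: ready={B} → run B
t=1: ready={B,C} → run C
t=2: ready={B,C} → run C
t=3: ready={B,C} → run C
t=4: ready={B,C,E} → run E
t=5: ready={B,C,E} → run E
t=6: ready={B,C,E} → run E
t=7: ready={B,C,E} → run E
t=8: ready={B,C,E} → run E
t=9: ready={B,C,E} → run E
t=10: ready={B,C} → run C
t=11: ready={B,C} → run C
t=12: ready={B,C} → run C
t=13: ready={B,C} → run C
t=14: ready={B,C} → run C
t=15: ready={B} → run B
t=16: (idle)
t=17: (idle)
t=18: (idle)
t=19: (idle)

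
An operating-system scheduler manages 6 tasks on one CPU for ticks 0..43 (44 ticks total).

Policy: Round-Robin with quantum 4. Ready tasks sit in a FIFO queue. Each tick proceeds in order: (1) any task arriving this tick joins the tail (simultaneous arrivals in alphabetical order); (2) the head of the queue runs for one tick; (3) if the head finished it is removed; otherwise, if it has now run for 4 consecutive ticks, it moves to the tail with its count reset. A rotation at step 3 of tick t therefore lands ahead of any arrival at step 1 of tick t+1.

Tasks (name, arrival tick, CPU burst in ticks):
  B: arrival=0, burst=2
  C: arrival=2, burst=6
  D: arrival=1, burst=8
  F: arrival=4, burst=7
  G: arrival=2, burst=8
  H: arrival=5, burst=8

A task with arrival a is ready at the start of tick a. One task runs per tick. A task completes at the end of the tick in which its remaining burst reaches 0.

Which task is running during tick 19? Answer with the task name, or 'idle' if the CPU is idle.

running at tick 19 = H

t=0: queue=[B] q_used=0 → run B
t=1: queue=[B,D] q_used=1 → run B
t=2: queue=[D,C,G] q_used=0 → run D
t=3: queue=[D,C,G] q_used=1 → run D
t=4: queue=[D,C,G,F] q_used=2 → run D
t=5: queue=[D,C,G,F,H] q_used=3 → run D
t=6: queue=[C,G,F,H,D] q_used=0 → run C
t=7: queue=[C,G,F,H,D] q_used=1 → run C
t=8: queue=[C,G,F,H,D] q_used=2 → run C
t=9: queue=[C,G,F,H,D] q_used=3 → run C
t=10: queue=[G,F,H,D,C] q_used=0 → run G
t=11: queue=[G,F,H,D,C] q_used=1 → run G
t=12: queue=[G,F,H,D,C] q_used=2 → run G
t=13: queue=[G,F,H,D,C] q_used=3 → run G
t=14: queue=[F,H,D,C,G] q_used=0 → run F
t=15: queue=[F,H,D,C,G] q_used=1 → run F
t=16: queue=[F,H,D,C,G] q_used=2 → run F
t=17: queue=[F,H,D,C,G] q_used=3 → run F
t=18: queue=[H,D,C,G,F] q_used=0 → run H
t=19: queue=[H,D,C,G,F] q_used=1 → run H
t=20: queue=[H,D,C,G,F] q_used=2 → run H
t=21: queue=[H,D,C,G,F] q_used=3 → run H
t=22: queue=[D,C,G,F,H] q_used=0 → run D
t=23: queue=[D,C,G,F,H] q_used=1 → run D
t=24: queue=[D,C,G,F,H] q_used=2 → run D
t=25: queue=[D,C,G,F,H] q_used=3 → run D
t=26: queue=[C,G,F,H] q_used=0 → run C
t=27: queue=[C,G,F,H] q_used=1 → run C
t=28: queue=[G,F,H] q_used=0 → run G
t=29: queue=[G,F,H] q_used=1 → run G
t=30: queue=[G,F,H] q_used=2 → run G
t=31: queue=[G,F,H] q_used=3 → run G
t=32: queue=[F,H] q_used=0 → run F
t=33: queue=[F,H] q_used=1 → run F
t=34: queue=[F,H] q_used=2 → run F
t=35: queue=[H] q_used=0 → run H
t=36: queue=[H] q_used=1 → run H
t=37: queue=[H] q_used=2 → run H
t=38: queue=[H] q_used=3 → run H
t=39: (idle)
t=40: (idle)
t=41: (idle)
t=42: (idle)
t=43: (idle)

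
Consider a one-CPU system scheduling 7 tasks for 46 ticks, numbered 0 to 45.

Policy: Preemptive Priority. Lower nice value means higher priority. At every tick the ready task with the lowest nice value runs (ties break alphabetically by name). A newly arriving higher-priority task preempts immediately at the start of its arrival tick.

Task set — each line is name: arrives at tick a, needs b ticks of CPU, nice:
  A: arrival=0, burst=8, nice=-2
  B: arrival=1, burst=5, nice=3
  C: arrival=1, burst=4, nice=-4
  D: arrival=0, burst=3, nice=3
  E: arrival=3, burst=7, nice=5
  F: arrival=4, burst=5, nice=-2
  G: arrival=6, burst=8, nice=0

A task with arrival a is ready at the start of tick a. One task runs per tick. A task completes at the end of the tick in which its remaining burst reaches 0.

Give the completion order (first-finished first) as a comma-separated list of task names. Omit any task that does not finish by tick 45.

completion order = C, A, F, G, B, D, E

t=0: ready={A,D} → run A
t=1: ready={A,B,C,D} → run C
t=2: ready={A,B,C,D} → run C
t=3: ready={A,B,C,D,E} → run C
t=4: ready={A,B,C,D,E,F} → run C
t=5: ready={A,B,D,E,F} → run A
t=6: ready={A,B,D,E,F,G} → run A
t=7: ready={A,B,D,E,F,G} → run A
t=8: ready={A,B,D,E,F,G} → run A
t=9: ready={A,B,D,E,F,G} → run A
t=10: ready={A,B,D,E,F,G} → run A
t=11: ready={A,B,D,E,F,G} → run A
t=12: ready={B,D,E,F,G} → run F
t=13: ready={B,D,E,F,G} → run F
t=14: ready={B,D,E,F,G} → run F
t=15: ready={B,D,E,F,G} → run F
t=16: ready={B,D,E,F,G} → run F
t=17: ready={B,D,E,G} → run G
t=18: ready={B,D,E,G} → run G
t=19: ready={B,D,E,G} → run G
t=20: ready={B,D,E,G} → run G
t=21: ready={B,D,E,G} → run G
t=22: ready={B,D,E,G} → run G
t=23: ready={B,D,E,G} → run G
t=24: ready={B,D,E,G} → run G
t=25: ready={B,D,E} → run B
t=26: ready={B,D,E} → run B
t=27: ready={B,D,E} → run B
t=28: ready={B,D,E} → run B
t=29: ready={B,D,E} → run B
t=30: ready={D,E} → run D
t=31: ready={D,E} → run D
t=32: ready={D,E} → run D
t=33: ready={E} → run E
t=34: ready={E} → run E
t=35: ready={E} → run E
t=36: ready={E} → run E
t=37: ready={E} → run E
t=38: ready={E} → run E
t=39: ready={E} → run E
t=40: (idle)
t=41: (idle)
t=42: (idle)
t=43: (idle)
t=44: (idle)
t=45: (idle)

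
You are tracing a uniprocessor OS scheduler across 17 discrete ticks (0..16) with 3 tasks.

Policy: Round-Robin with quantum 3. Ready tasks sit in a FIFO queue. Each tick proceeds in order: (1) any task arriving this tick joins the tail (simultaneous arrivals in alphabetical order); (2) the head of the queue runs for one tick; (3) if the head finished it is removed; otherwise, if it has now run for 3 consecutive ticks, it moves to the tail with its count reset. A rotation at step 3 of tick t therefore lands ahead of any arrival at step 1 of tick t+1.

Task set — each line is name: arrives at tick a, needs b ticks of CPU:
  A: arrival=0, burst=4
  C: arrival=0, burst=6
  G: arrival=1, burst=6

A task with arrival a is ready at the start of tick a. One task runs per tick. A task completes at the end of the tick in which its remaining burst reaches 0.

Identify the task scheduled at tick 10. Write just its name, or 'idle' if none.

t=0: queue=[A,C] q_used=0 → run A
t=1: queue=[A,C,G] q_used=1 → run A
t=2: queue=[A,C,G] q_used=2 → run A
t=3: queue=[C,G,A] q_used=0 → run C
t=4: queue=[C,G,A] q_used=1 → run C
t=5: queue=[C,G,A] q_used=2 → run C
t=6: queue=[G,A,C] q_used=0 → run G
t=7: queue=[G,A,C] q_used=1 → run G
t=8: queue=[G,A,C] q_used=2 → run G
t=9: queue=[A,C,G] q_used=0 → run A
t=10: queue=[C,G] q_used=0 → run C
t=11: queue=[C,G] q_used=1 → run C
t=12: queue=[C,G] q_used=2 → run C
t=13: queue=[G] q_used=0 → run G
t=14: queue=[G] q_used=1 → run G
t=15: queue=[G] q_used=2 → run G
t=16: (idle)

running at tick 10 = C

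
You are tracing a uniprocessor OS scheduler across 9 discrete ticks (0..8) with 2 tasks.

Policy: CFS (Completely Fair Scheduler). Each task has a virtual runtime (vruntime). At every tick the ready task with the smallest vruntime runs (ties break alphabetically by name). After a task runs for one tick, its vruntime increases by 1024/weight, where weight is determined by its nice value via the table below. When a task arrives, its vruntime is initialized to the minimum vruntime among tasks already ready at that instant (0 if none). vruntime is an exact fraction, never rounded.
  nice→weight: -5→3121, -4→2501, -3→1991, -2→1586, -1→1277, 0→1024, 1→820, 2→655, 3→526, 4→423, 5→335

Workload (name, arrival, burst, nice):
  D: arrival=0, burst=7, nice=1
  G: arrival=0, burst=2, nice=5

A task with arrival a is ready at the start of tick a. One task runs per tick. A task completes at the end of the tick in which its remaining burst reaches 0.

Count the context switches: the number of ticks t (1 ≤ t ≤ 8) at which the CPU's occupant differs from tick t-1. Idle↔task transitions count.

context switches = 4

t=0: vr[D=0 G=0] → run D
t=1: vr[D=256/205 G=0] → run G
t=2: vr[D=256/205 G=1024/335] → run D
t=3: vr[D=512/205 G=1024/335] → run D
t=4: vr[D=768/205 G=1024/335] → run G
t=5: vr[D=768/205] → run D
t=6: vr[D=1024/205] → run D
t=7: vr[D=256/41] → run D
t=8: vr[D=1536/205] → run D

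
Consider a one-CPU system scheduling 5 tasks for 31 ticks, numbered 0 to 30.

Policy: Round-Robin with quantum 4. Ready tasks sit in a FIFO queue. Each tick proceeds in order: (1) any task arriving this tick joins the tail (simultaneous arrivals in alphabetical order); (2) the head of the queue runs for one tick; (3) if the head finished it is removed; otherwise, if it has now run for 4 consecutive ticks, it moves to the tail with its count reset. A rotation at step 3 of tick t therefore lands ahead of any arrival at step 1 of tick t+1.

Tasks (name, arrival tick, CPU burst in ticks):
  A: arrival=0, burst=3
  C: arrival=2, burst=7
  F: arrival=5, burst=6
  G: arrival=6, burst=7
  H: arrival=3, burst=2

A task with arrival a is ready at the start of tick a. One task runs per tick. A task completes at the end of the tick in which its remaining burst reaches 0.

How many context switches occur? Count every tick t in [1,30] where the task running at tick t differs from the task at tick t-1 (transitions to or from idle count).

context switches = 8

t=0: queue=[A] q_used=0 → run A
t=1: queue=[A] q_used=1 → run A
t=2: queue=[A,C] q_used=2 → run A
t=3: queue=[C,H] q_used=0 → run C
t=4: queue=[C,H] q_used=1 → run C
t=5: queue=[C,H,F] q_used=2 → run C
t=6: queue=[C,H,F,G] q_used=3 → run C
t=7: queue=[H,F,G,C] q_used=0 → run H
t=8: queue=[H,F,G,C] q_used=1 → run H
t=9: queue=[F,G,C] q_used=0 → run F
t=10: queue=[F,G,C] q_used=1 → run F
t=11: queue=[F,G,C] q_used=2 → run F
t=12: queue=[F,G,C] q_used=3 → run F
t=13: queue=[G,C,F] q_used=0 → run G
t=14: queue=[G,C,F] q_used=1 → run G
t=15: queue=[G,C,F] q_used=2 → run G
t=16: queue=[G,C,F] q_used=3 → run G
t=17: queue=[C,F,G] q_used=0 → run C
t=18: queue=[C,F,G] q_used=1 → run C
t=19: queue=[C,F,G] q_used=2 → run C
t=20: queue=[F,G] q_used=0 → run F
t=21: queue=[F,G] q_used=1 → run F
t=22: queue=[G] q_used=0 → run G
t=23: queue=[G] q_used=1 → run G
t=24: queue=[G] q_used=2 → run G
t=25: (idle)
t=26: (idle)
t=27: (idle)
t=28: (idle)
t=29: (idle)
t=30: (idle)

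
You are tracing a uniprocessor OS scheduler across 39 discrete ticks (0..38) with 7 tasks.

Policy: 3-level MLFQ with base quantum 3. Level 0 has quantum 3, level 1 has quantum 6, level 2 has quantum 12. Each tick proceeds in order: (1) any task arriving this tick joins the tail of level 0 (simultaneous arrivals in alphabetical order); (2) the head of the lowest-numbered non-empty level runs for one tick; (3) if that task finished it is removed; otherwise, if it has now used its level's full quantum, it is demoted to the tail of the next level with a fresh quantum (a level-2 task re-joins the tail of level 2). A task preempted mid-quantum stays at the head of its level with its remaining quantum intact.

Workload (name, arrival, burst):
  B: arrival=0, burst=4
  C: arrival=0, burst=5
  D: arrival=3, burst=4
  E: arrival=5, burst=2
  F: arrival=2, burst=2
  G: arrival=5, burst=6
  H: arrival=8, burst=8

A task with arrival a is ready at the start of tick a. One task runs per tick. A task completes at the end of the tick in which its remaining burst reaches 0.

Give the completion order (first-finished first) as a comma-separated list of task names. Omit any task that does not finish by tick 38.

completion order = F, E, B, C, D, G, H

t=0: L0/L1/L2 = BC/-/- → run B
t=1: L0/L1/L2 = BC/-/- → run B
t=2: L0/L1/L2 = BCF/-/- → run B
t=3: L0/L1/L2 = CFD/B/- → run C
t=4: L0/L1/L2 = CFD/B/- → run C
t=5: L0/L1/L2 = CFDEG/B/- → run C
t=6: L0/L1/L2 = FDEG/BC/- → run F
t=7: L0/L1/L2 = FDEG/BC/- → run F
t=8: L0/L1/L2 = DEGH/BC/- → run D
t=9: L0/L1/L2 = DEGH/BC/- → run D
t=10: L0/L1/L2 = DEGH/BC/- → run D
t=11: L0/L1/L2 = EGH/BCD/- → run E
t=12: L0/L1/L2 = EGH/BCD/- → run E
t=13: L0/L1/L2 = GH/BCD/- → run G
t=14: L0/L1/L2 = GH/BCD/- → run G
t=15: L0/L1/L2 = GH/BCD/- → run G
t=16: L0/L1/L2 = H/BCDG/- → run H
t=17: L0/L1/L2 = H/BCDG/- → run H
t=18: L0/L1/L2 = H/BCDG/- → run H
t=19: L0/L1/L2 = -/BCDGH/- → run B
t=20: L0/L1/L2 = -/CDGH/- → run C
t=21: L0/L1/L2 = -/CDGH/- → run C
t=22: L0/L1/L2 = -/DGH/- → run D
t=23: L0/L1/L2 = -/GH/- → run G
t=24: L0/L1/L2 = -/GH/- → run G
t=25: L0/L1/L2 = -/GH/- → run G
t=26: L0/L1/L2 = -/H/- → run H
t=27: L0/L1/L2 = -/H/- → run H
t=28: L0/L1/L2 = -/H/- → run H
t=29: L0/L1/L2 = -/H/- → run H
t=30: L0/L1/L2 = -/H/- → run H
t=31: (idle)
t=32: (idle)
t=33: (idle)
t=34: (idle)
t=35: (idle)
t=36: (idle)
t=37: (idle)
t=38: (idle)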